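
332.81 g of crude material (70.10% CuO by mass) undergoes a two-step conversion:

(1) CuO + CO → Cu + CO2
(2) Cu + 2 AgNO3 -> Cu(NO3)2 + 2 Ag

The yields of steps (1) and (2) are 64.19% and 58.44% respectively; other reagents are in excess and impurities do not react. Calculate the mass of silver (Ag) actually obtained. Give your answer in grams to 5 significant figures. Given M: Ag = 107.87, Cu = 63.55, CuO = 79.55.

Pure CuO = 332.81 × 0.7010 = 233.300 g.
n(CuO) = 233.300 / 79.55 = 2.93274 mol.
Step 1 (CuO:Cu = 1:1): theoretical n(Cu) = 2.93274 mol; at 64.19% yield, n(Cu) = 1.88253 mol.
Step 2 (Cu:Ag = 1:2): theoretical n(Ag) = 3.76506 mol, so theoretical mass = 3.76506 × 107.87 = 406.137 g.
At 58.44% yield, actual mass of Ag = 406.137 × 0.5844 = 237.346 g.

237.35 g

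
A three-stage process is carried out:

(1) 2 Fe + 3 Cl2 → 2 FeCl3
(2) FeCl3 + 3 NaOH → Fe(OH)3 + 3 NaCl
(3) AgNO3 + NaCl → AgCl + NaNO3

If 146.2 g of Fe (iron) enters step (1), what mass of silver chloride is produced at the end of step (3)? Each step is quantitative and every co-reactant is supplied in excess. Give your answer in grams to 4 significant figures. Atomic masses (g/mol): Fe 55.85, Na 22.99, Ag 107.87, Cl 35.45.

1126 g

M(Fe) = 55.85 g/mol.
M(AgCl) = 107.87 + 35.45 = 143.32 g/mol.
n(Fe) = 146.2 / 55.85 = 2.6177 mol.
Reaction (1): Fe→FeCl3 ratio 2:2 ⇒ n(FeCl3) = 2.6177 mol.
Reaction (2): FeCl3→NaCl ratio 1:3 ⇒ n(NaCl) = 7.8532 mol.
Reaction (3): NaCl→AgCl ratio 1:1 ⇒ n(AgCl) = 7.8532 mol.
Mass of AgCl = 7.8532 × 143.32 = 1125.5 g.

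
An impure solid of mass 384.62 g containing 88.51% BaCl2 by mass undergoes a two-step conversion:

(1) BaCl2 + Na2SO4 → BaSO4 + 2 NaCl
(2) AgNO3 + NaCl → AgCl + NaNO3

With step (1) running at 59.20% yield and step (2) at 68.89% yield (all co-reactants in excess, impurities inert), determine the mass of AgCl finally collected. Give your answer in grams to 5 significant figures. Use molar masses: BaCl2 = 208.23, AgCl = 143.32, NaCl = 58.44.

191.12 g

Pure BaCl2 = 384.62 × 0.8851 = 340.427 g.
n(BaCl2) = 340.427 / 208.23 = 1.63486 mol.
Step 1 (BaCl2:NaCl = 1:2): theoretical n(NaCl) = 3.26972 mol; at 59.20% yield, n(NaCl) = 1.93568 mol.
Step 2 (NaCl:AgCl = 1:1): theoretical n(AgCl) = 1.93568 mol, so theoretical mass = 1.93568 × 143.32 = 277.421 g.
At 68.89% yield, actual mass of AgCl = 277.421 × 0.6889 = 191.115 g.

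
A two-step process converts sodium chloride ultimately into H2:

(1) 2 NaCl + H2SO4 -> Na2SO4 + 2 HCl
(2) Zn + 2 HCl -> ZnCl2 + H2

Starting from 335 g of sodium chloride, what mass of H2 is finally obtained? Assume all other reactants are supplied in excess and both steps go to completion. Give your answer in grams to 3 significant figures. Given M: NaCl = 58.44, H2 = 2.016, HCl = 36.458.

n(NaCl) = 335.0 / 58.44 = 5.732 mol.
Step 1 gives a 2:2 ratio of NaCl to HCl, so n(HCl) = 5.732 mol.
In step 2 the HCl:H2 ratio is 2:1, so n(H2) = 2.866 mol.
Mass of H2 = 2.866 × 2.016 = 5.778 g.

5.78 g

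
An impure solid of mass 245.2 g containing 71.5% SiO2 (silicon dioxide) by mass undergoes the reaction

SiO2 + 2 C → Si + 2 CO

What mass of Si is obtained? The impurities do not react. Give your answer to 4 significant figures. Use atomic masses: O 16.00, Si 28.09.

Mass of pure SiO2 = 245.2 g × 0.715 = 175.32 g.
M(SiO2) = 28.09 + 2(16.00) = 60.09 g/mol.
M(Si) = 28.09 g/mol.
n(SiO2) = 175.32 g / 60.09 g/mol = 2.9176 mol.
From the equation the SiO2:Si mole ratio is 1:1, so n(Si) = 2.9176 × 1/1 = 2.9176 mol.
Mass of Si = 2.9176 mol × 28.09 g/mol = 81.955 g.

81.96 g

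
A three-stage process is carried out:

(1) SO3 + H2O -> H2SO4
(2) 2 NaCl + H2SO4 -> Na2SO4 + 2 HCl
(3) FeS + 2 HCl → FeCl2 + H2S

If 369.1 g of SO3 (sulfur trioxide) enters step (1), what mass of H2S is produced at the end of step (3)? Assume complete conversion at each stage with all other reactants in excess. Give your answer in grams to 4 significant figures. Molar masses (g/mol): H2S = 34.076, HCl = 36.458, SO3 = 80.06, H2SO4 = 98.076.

157.1 g

n(SO3) = 369.1 / 80.06 = 4.6103 mol.
Reaction (1): SO3→H2SO4 ratio 1:1 ⇒ n(H2SO4) = 4.6103 mol.
Reaction (2): H2SO4→HCl ratio 1:2 ⇒ n(HCl) = 9.2206 mol.
Reaction (3): HCl→H2S ratio 2:1 ⇒ n(H2S) = 4.6103 mol.
Mass of H2S = 4.6103 × 34.076 = 157.10 g.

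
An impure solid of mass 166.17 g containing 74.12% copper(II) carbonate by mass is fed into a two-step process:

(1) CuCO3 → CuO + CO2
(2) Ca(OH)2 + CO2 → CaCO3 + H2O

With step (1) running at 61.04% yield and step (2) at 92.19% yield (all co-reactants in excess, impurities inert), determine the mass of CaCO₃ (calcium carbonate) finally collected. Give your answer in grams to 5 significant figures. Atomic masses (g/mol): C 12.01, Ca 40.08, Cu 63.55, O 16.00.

Pure CuCO3 = 166.17 × 0.7412 = 123.165 g.
M(CuCO3) = 63.55 + 12.01 + 3(16.00) = 123.56 g/mol.
M(CaCO3) = 40.08 + 12.01 + 3(16.00) = 100.09 g/mol.
n(CuCO3) = 123.165 / 123.56 = 0.996805 mol.
Step 1 (CuCO3:CO2 = 1:1): theoretical n(CO2) = 0.996805 mol; at 61.04% yield, n(CO2) = 0.608450 mol.
Step 2 (CO2:CaCO3 = 1:1): theoretical n(CaCO3) = 0.608450 mol, so theoretical mass = 0.608450 × 100.09 = 60.8997 g.
At 92.19% yield, actual mass of CaCO3 = 60.8997 × 0.9219 = 56.1435 g.

56.143 g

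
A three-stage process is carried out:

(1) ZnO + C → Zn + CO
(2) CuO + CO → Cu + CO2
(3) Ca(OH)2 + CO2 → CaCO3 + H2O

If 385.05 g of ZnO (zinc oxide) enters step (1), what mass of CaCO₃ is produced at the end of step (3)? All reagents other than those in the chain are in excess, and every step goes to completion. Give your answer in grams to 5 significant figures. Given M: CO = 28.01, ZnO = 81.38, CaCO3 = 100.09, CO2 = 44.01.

473.58 g

n(ZnO) = 385.05 / 81.38 = 4.73151 mol.
Reaction (1): ZnO→CO ratio 1:1 ⇒ n(CO) = 4.73151 mol.
Reaction (2): CO→CO2 ratio 1:1 ⇒ n(CO2) = 4.73151 mol.
Reaction (3): CO2→CaCO3 ratio 1:1 ⇒ n(CaCO3) = 4.73151 mol.
Mass of CaCO3 = 4.73151 × 100.09 = 473.576 g.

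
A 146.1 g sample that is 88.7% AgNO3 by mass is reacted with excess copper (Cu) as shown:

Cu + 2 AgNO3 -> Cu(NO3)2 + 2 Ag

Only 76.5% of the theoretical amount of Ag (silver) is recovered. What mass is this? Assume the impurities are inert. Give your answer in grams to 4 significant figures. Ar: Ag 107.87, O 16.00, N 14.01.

62.95 g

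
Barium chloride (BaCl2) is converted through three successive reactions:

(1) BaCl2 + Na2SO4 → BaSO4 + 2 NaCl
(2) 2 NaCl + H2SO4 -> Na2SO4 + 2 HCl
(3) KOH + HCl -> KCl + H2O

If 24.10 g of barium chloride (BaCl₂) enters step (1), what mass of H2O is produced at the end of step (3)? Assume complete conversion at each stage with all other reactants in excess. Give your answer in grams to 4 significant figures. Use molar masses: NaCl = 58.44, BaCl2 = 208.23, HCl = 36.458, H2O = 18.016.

4.170 g

n(BaCl2) = 24.10 / 208.23 = 0.11574 mol.
Reaction (1): BaCl2→NaCl ratio 1:2 ⇒ n(NaCl) = 0.23147 mol.
Reaction (2): NaCl→HCl ratio 2:2 ⇒ n(HCl) = 0.23147 mol.
Reaction (3): HCl→H2O ratio 1:1 ⇒ n(H2O) = 0.23147 mol.
Mass of H2O = 0.23147 × 18.016 = 4.1703 g.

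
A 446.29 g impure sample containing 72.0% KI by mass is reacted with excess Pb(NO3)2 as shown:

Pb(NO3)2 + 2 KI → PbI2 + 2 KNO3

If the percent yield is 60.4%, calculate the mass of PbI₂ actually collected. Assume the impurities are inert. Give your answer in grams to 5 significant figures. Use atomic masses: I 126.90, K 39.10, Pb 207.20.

269.49 g

Pure KI available = 446.29 g × 0.720 = 321.329 g.
M(KI) = 39.10 + 126.90 = 166.00 g/mol.
M(PbI2) = 207.20 + 2(126.90) = 461.00 g/mol.
n(KI) = 321.329 g / 166.00 g/mol = 1.93572 mol.
From the equation the KI:PbI2 mole ratio is 2:1, so n(PbI2) = 1.93572 × 1/2 = 0.967858 mol.
Mass of PbI2 = 0.967858 mol × 461.00 g/mol = 446.182 g.
Actual mass collected = 446.182 g × 0.604 = 269.494 g.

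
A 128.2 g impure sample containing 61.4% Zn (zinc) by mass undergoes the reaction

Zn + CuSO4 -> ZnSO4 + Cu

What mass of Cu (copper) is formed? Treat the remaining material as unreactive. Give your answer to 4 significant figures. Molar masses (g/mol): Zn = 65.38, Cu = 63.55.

Mass of pure Zn = 128.2 g × 0.614 = 78.715 g.
n(Zn) = 78.715 g / 65.38 g/mol = 1.2040 mol.
From the equation the Zn:Cu mole ratio is 1:1, so n(Cu) = 1.2040 × 1/1 = 1.2040 mol.
Mass of Cu = 1.2040 mol × 63.55 g/mol = 76.512 g.

76.51 g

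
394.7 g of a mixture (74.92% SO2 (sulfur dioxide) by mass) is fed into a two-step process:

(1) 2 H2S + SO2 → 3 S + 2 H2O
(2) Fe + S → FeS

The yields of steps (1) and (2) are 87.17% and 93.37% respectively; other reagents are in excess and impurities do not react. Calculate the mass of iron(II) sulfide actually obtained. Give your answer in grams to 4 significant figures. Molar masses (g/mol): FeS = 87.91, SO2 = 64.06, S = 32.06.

990.9 g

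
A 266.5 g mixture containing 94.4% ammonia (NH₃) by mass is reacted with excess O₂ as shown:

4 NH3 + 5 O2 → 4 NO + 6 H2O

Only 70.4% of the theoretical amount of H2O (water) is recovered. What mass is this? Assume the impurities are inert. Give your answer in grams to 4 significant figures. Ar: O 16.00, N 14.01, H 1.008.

Pure NH3 available = 266.5 g × 0.944 = 251.58 g.
M(NH3) = 14.01 + 3(1.008) = 17.034 g/mol.
M(H2O) = 2(1.008) + 16.00 = 18.016 g/mol.
n(NH3) = 251.58 g / 17.034 g/mol = 14.769 mol.
From the equation the NH3:H2O mole ratio is 4:6, so n(H2O) = 14.769 × 6/4 = 22.154 mol.
Mass of H2O = 22.154 mol × 18.016 g/mol = 399.12 g.
Actual mass collected = 399.12 g × 0.704 = 280.98 g.

281.0 g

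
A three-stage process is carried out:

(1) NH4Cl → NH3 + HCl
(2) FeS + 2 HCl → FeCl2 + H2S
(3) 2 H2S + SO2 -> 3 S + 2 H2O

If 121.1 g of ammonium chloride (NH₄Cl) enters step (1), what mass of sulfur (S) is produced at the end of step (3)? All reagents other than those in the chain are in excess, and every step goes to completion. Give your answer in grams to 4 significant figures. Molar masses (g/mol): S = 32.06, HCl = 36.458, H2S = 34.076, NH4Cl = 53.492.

54.44 g

n(NH4Cl) = 121.1 / 53.492 = 2.2639 mol.
Reaction (1): NH4Cl→HCl ratio 1:1 ⇒ n(HCl) = 2.2639 mol.
Reaction (2): HCl→H2S ratio 2:1 ⇒ n(H2S) = 1.1319 mol.
Reaction (3): H2S→S ratio 2:3 ⇒ n(S) = 1.6979 mol.
Mass of S = 1.6979 × 32.06 = 54.435 g.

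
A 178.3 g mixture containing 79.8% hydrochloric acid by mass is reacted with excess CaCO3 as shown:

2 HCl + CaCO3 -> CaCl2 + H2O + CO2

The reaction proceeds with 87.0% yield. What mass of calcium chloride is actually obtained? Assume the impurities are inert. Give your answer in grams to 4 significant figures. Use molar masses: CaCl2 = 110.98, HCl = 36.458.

Pure HCl available = 178.3 g × 0.798 = 142.28 g.
n(HCl) = 142.28 g / 36.458 g/mol = 3.9027 mol.
From the equation the HCl:CaCl2 mole ratio is 2:1, so n(CaCl2) = 3.9027 × 1/2 = 1.9513 mol.
Mass of CaCl2 = 1.9513 mol × 110.98 g/mol = 216.56 g.
Actual mass collected = 216.56 g × 0.870 = 188.41 g.

188.4 g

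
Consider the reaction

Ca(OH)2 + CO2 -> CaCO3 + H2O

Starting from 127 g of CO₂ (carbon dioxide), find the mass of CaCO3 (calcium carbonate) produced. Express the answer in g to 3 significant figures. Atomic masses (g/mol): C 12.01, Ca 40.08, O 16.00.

289 g

M(CO2) = 12.01 + 2(16.00) = 44.01 g/mol.
M(CaCO3) = 40.08 + 12.01 + 3(16.00) = 100.09 g/mol.
n(CO2) = 127.0 g / 44.01 g/mol = 2.886 mol.
From the equation the CO2:CaCO3 mole ratio is 1:1, so n(CaCO3) = 2.886 × 1/1 = 2.886 mol.
Mass of CaCO3 = 2.886 mol × 100.09 g/mol = 288.8 g.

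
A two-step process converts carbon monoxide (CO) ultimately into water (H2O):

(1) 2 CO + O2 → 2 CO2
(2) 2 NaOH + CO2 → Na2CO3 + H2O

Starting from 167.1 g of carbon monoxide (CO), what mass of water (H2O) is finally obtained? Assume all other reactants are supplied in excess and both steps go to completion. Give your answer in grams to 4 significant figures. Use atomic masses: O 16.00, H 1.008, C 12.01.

107.5 g

M(CO) = 12.01 + 16.00 = 28.01 g/mol.
M(H2O) = 2(1.008) + 16.00 = 18.016 g/mol.
n(CO) = 167.10 / 28.01 = 5.9657 mol.
Step 1 gives a 2:2 ratio of CO to CO2, so n(CO2) = 5.9657 mol.
In step 2 the CO2:H2O ratio is 1:1, so n(H2O) = 5.9657 mol.
Mass of H2O = 5.9657 × 18.016 = 107.48 g.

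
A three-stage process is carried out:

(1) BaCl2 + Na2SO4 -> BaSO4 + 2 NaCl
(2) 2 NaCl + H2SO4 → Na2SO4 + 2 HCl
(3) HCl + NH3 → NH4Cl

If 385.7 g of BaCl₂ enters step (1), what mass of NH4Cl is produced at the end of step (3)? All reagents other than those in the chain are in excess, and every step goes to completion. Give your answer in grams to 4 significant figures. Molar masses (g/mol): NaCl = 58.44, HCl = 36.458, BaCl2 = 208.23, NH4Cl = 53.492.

n(BaCl2) = 385.7 / 208.23 = 1.8523 mol.
Reaction (1): BaCl2→NaCl ratio 1:2 ⇒ n(NaCl) = 3.7046 mol.
Reaction (2): NaCl→HCl ratio 2:2 ⇒ n(HCl) = 3.7046 mol.
Reaction (3): HCl→NH4Cl ratio 1:1 ⇒ n(NH4Cl) = 3.7046 mol.
Mass of NH4Cl = 3.7046 × 53.492 = 198.16 g.

198.2 g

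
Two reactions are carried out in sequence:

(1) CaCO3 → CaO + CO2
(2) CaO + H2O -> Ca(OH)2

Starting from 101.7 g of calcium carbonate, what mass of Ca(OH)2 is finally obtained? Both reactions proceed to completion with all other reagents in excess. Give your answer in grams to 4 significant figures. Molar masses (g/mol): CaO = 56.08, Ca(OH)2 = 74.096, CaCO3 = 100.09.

n(CaCO3) = 101.70 / 100.09 = 1.0161 mol.
Step 1 gives a 1:1 ratio of CaCO3 to CaO, so n(CaO) = 1.0161 mol.
In step 2 the CaO:Ca(OH)2 ratio is 1:1, so n(Ca(OH)2) = 1.0161 mol.
Mass of Ca(OH)2 = 1.0161 × 74.096 = 75.288 g.

75.29 g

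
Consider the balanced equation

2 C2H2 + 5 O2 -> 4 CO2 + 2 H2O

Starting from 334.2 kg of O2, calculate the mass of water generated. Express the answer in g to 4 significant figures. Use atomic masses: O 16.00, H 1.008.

M(O2) = 2(16.00) = 32.00 g/mol.
M(H2O) = 2(1.008) + 16.00 = 18.016 g/mol.
Convert: 334.2 kg = 334200 g.
n(O2) = 334200 g / 32.00 g/mol = 10444 mol.
From the equation the O2:H2O mole ratio is 5:2, so n(H2O) = 10444 × 2/5 = 4177.5 mol.
Mass of H2O = 4177.5 mol × 18.016 g/mol = 75262 g.

75260 g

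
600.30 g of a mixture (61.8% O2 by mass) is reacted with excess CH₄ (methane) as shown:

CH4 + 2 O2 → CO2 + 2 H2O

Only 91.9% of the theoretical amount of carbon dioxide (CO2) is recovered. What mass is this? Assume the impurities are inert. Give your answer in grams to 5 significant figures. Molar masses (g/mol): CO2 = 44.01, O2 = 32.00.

Pure O2 available = 600.30 g × 0.618 = 370.985 g.
n(O2) = 370.985 g / 32.00 g/mol = 11.5933 mol.
From the equation the O2:CO2 mole ratio is 2:1, so n(CO2) = 11.5933 × 1/2 = 5.79665 mol.
Mass of CO2 = 5.79665 mol × 44.01 g/mol = 255.110 g.
Actual mass collected = 255.110 g × 0.919 = 234.446 g.

234.45 g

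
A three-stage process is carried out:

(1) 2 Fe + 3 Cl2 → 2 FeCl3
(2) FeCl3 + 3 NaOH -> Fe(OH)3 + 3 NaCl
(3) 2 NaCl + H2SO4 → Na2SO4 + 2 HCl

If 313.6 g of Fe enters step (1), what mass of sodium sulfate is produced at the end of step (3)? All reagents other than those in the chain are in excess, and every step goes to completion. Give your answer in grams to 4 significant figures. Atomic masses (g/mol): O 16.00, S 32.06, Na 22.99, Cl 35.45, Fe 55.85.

1196 g

M(Fe) = 55.85 g/mol.
M(Na2SO4) = 2(22.99) + 32.06 + 4(16.00) = 142.04 g/mol.
n(Fe) = 313.6 / 55.85 = 5.6150 mol.
Reaction (1): Fe→FeCl3 ratio 2:2 ⇒ n(FeCl3) = 5.6150 mol.
Reaction (2): FeCl3→NaCl ratio 1:3 ⇒ n(NaCl) = 16.845 mol.
Reaction (3): NaCl→Na2SO4 ratio 2:1 ⇒ n(Na2SO4) = 8.4226 mol.
Mass of Na2SO4 = 8.4226 × 142.04 = 1196.3 g.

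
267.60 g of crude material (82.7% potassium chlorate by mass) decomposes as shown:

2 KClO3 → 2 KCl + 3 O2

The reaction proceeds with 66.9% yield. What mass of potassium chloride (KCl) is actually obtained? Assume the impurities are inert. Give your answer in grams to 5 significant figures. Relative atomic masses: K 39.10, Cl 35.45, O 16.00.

Pure KClO3 available = 267.60 g × 0.827 = 221.305 g.
M(KClO3) = 39.10 + 35.45 + 3(16.00) = 122.55 g/mol.
M(KCl) = 39.10 + 35.45 = 74.55 g/mol.
n(KClO3) = 221.305 g / 122.55 g/mol = 1.80584 mol.
From the equation the KClO3:KCl mole ratio is 2:2, so n(KCl) = 1.80584 × 2/2 = 1.80584 mol.
Mass of KCl = 1.80584 mol × 74.55 g/mol = 134.625 g.
Actual mass collected = 134.625 g × 0.669 = 90.0642 g.

90.064 g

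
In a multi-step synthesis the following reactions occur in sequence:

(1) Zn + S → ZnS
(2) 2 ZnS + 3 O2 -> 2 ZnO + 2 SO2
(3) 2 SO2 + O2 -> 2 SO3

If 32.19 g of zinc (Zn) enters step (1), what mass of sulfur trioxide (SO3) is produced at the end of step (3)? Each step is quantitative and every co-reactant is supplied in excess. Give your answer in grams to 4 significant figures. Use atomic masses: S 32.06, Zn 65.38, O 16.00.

M(Zn) = 65.38 g/mol.
M(SO3) = 32.06 + 3(16.00) = 80.06 g/mol.
n(Zn) = 32.19 / 65.38 = 0.49235 mol.
Reaction (1): Zn→ZnS ratio 1:1 ⇒ n(ZnS) = 0.49235 mol.
Reaction (2): ZnS→SO2 ratio 2:2 ⇒ n(SO2) = 0.49235 mol.
Reaction (3): SO2→SO3 ratio 2:2 ⇒ n(SO3) = 0.49235 mol.
Mass of SO3 = 0.49235 × 80.06 = 39.418 g.

39.42 g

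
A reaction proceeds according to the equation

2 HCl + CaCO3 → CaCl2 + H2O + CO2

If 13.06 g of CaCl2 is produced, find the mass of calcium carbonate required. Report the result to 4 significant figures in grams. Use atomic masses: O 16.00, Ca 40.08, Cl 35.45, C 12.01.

M(CaCl2) = 40.08 + 2(35.45) = 110.98 g/mol.
M(CaCO3) = 40.08 + 12.01 + 3(16.00) = 100.09 g/mol.
n(CaCl2) = 13.060 g / 110.98 g/mol = 0.11768 mol.
From the equation the CaCl2:CaCO3 mole ratio is 1:1, so n(CaCO3) = 0.11768 × 1/1 = 0.11768 mol.
Mass of CaCO3 = 0.11768 mol × 100.09 g/mol = 11.778 g.

11.78 g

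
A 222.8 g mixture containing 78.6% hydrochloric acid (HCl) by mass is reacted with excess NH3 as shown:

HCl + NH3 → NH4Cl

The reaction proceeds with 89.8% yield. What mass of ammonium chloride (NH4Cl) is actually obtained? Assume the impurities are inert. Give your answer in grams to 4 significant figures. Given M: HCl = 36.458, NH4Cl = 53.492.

230.7 g

Pure HCl available = 222.8 g × 0.786 = 175.12 g.
n(HCl) = 175.12 g / 36.458 g/mol = 4.8034 mol.
From the equation the HCl:NH4Cl mole ratio is 1:1, so n(NH4Cl) = 4.8034 × 1/1 = 4.8034 mol.
Mass of NH4Cl = 4.8034 mol × 53.492 g/mol = 256.94 g.
Actual mass collected = 256.94 g × 0.898 = 230.73 g.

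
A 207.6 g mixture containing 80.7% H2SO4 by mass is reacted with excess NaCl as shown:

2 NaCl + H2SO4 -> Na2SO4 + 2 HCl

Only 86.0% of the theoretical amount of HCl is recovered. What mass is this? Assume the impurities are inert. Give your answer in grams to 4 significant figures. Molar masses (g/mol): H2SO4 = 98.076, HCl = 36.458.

107.1 g

Pure H2SO4 available = 207.6 g × 0.807 = 167.53 g.
n(H2SO4) = 167.53 g / 98.076 g/mol = 1.7082 mol.
From the equation the H2SO4:HCl mole ratio is 1:2, so n(HCl) = 1.7082 × 2/1 = 3.4164 mol.
Mass of HCl = 3.4164 mol × 36.458 g/mol = 124.55 g.
Actual mass collected = 124.55 g × 0.860 = 107.12 g.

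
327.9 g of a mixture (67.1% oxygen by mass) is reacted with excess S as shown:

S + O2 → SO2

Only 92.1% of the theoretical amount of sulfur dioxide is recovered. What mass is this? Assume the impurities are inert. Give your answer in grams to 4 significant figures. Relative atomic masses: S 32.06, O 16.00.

405.7 g

Pure O2 available = 327.9 g × 0.671 = 220.02 g.
M(O2) = 2(16.00) = 32.00 g/mol.
M(SO2) = 32.06 + 2(16.00) = 64.06 g/mol.
n(O2) = 220.02 g / 32.00 g/mol = 6.8757 mol.
From the equation the O2:SO2 mole ratio is 1:1, so n(SO2) = 6.8757 × 1/1 = 6.8757 mol.
Mass of SO2 = 6.8757 mol × 64.06 g/mol = 440.45 g.
Actual mass collected = 440.45 g × 0.921 = 405.66 g.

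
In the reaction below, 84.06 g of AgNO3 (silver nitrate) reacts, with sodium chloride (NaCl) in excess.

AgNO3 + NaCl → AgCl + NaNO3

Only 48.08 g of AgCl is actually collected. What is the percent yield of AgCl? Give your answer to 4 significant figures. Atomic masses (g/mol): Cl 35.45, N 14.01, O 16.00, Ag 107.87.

67.80 %

M(AgNO3) = 107.87 + 14.01 + 3(16.00) = 169.88 g/mol.
M(AgCl) = 107.87 + 35.45 = 143.32 g/mol.
n(AgNO3) = 84.060 g / 169.88 g/mol = 0.49482 mol.
From the equation the AgNO3:AgCl mole ratio is 1:1, so n(AgCl) = 0.49482 × 1/1 = 0.49482 mol.
Mass of AgCl = 0.49482 mol × 143.32 g/mol = 70.918 g.
This is the theoretical yield. Percent yield = 48.08 g / 70.918 g × 100% = 67.797%.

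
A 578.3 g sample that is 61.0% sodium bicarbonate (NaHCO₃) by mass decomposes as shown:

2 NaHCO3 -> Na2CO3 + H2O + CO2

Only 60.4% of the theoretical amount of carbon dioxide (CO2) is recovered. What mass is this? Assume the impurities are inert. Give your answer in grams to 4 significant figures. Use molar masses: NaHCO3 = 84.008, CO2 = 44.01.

Pure NaHCO3 available = 578.3 g × 0.610 = 352.76 g.
n(NaHCO3) = 352.76 g / 84.008 g/mol = 4.1992 mol.
From the equation the NaHCO3:CO2 mole ratio is 2:1, so n(CO2) = 4.1992 × 1/2 = 2.0996 mol.
Mass of CO2 = 2.0996 mol × 44.01 g/mol = 92.403 g.
Actual mass collected = 92.403 g × 0.604 = 55.811 g.

55.81 g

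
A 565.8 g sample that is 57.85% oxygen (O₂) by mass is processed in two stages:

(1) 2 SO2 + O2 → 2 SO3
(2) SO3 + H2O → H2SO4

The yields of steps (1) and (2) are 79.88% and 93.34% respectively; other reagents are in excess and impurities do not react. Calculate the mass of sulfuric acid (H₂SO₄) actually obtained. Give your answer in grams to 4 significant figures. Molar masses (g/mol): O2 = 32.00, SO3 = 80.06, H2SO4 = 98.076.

Pure O2 = 565.8 × 0.5785 = 327.32 g.
n(O2) = 327.32 / 32.00 = 10.229 mol.
Step 1 (O2:SO3 = 1:2): theoretical n(SO3) = 20.457 mol; at 79.88% yield, n(SO3) = 16.341 mol.
Step 2 (SO3:H2SO4 = 1:1): theoretical n(H2SO4) = 16.341 mol, so theoretical mass = 16.341 × 98.076 = 1602.7 g.
At 93.34% yield, actual mass of H2SO4 = 1602.7 × 0.9334 = 1495.9 g.

1496 g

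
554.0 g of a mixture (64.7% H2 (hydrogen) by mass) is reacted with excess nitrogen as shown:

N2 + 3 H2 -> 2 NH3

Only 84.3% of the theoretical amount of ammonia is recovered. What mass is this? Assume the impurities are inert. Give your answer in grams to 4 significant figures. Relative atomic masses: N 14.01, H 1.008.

Pure H2 available = 554.0 g × 0.647 = 358.44 g.
M(H2) = 2(1.008) = 2.016 g/mol.
M(NH3) = 14.01 + 3(1.008) = 17.034 g/mol.
n(H2) = 358.44 g / 2.016 g/mol = 177.80 mol.
From the equation the H2:NH3 mole ratio is 3:2, so n(NH3) = 177.80 × 2/3 = 118.53 mol.
Mass of NH3 = 118.53 mol × 17.034 g/mol = 2019.1 g.
Actual mass collected = 2019.1 g × 0.843 = 1702.1 g.

1702 g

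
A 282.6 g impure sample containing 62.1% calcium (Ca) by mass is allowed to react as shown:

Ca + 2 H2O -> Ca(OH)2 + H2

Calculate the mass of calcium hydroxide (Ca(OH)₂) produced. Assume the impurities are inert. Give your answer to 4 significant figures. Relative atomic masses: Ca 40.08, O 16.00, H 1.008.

Mass of pure Ca = 282.6 g × 0.621 = 175.49 g.
M(Ca) = 40.08 g/mol.
M(Ca(OH)2) = 40.08 + 2(16.00) + 2(1.008) = 74.096 g/mol.
n(Ca) = 175.49 g / 40.08 g/mol = 4.3786 mol.
From the equation the Ca:Ca(OH)2 mole ratio is 1:1, so n(Ca(OH)2) = 4.3786 × 1/1 = 4.3786 mol.
Mass of Ca(OH)2 = 4.3786 mol × 74.096 g/mol = 324.44 g.

324.4 g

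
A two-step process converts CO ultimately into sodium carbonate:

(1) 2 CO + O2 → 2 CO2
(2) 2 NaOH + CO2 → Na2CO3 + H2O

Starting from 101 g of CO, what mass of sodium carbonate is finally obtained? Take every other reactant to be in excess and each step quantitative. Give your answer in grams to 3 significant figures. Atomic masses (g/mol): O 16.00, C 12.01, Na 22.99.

M(CO) = 12.01 + 16.00 = 28.01 g/mol.
M(Na2CO3) = 2(22.99) + 12.01 + 3(16.00) = 105.99 g/mol.
n(CO) = 101.0 / 28.01 = 3.606 mol.
Step 1 gives a 2:2 ratio of CO to CO2, so n(CO2) = 3.606 mol.
In step 2 the CO2:Na2CO3 ratio is 1:1, so n(Na2CO3) = 3.606 mol.
Mass of Na2CO3 = 3.606 × 105.99 = 382.2 g.

382 g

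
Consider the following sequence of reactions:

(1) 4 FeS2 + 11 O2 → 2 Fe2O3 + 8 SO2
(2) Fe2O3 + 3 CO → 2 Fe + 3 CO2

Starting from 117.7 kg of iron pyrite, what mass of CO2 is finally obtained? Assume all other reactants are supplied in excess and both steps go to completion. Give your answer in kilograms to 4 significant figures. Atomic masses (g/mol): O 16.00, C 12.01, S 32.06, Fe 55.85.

64.77 kg

M(FeS2) = 55.85 + 2(32.06) = 119.97 g/mol.
M(CO2) = 12.01 + 2(16.00) = 44.01 g/mol.
117.7 kg = 117700 g.
n(FeS2) = 117700 / 119.97 = 981.08 mol.
Step 1 gives a 4:2 ratio of FeS2 to Fe2O3, so n(Fe2O3) = 490.54 mol.
In step 2 the Fe2O3:CO2 ratio is 1:3, so n(CO2) = 1471.6 mol.
Mass of CO2 = 1471.6 × 44.01 = 64766 g = 64.77 kg.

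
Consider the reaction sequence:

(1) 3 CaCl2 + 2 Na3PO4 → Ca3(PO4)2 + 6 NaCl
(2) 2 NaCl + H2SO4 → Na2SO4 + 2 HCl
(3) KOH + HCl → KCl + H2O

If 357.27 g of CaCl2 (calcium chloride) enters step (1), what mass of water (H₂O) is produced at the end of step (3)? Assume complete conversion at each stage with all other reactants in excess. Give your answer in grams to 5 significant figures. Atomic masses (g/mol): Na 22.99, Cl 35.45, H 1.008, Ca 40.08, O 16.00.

M(CaCl2) = 40.08 + 2(35.45) = 110.98 g/mol.
M(H2O) = 2(1.008) + 16.00 = 18.016 g/mol.
n(CaCl2) = 357.27 / 110.98 = 3.21923 mol.
Reaction (1): CaCl2→NaCl ratio 3:6 ⇒ n(NaCl) = 6.43846 mol.
Reaction (2): NaCl→HCl ratio 2:2 ⇒ n(HCl) = 6.43846 mol.
Reaction (3): HCl→H2O ratio 1:1 ⇒ n(H2O) = 6.43846 mol.
Mass of H2O = 6.43846 × 18.016 = 115.995 g.

116.00 g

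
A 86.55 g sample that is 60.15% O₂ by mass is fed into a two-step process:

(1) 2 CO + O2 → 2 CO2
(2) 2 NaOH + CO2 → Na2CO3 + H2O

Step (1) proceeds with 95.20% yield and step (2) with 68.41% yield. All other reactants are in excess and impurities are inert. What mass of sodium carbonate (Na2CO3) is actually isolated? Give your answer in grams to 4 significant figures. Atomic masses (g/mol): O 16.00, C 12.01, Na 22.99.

224.6 g

Pure O2 = 86.55 × 0.6015 = 52.060 g.
M(O2) = 2(16.00) = 32.00 g/mol.
M(Na2CO3) = 2(22.99) + 12.01 + 3(16.00) = 105.99 g/mol.
n(O2) = 52.060 / 32.00 = 1.6269 mol.
Step 1 (O2:CO2 = 1:2): theoretical n(CO2) = 3.2537 mol; at 95.20% yield, n(CO2) = 3.0976 mol.
Step 2 (CO2:Na2CO3 = 1:1): theoretical n(Na2CO3) = 3.0976 mol, so theoretical mass = 3.0976 × 105.99 = 328.31 g.
At 68.41% yield, actual mass of Na2CO3 = 328.31 × 0.6841 = 224.60 g.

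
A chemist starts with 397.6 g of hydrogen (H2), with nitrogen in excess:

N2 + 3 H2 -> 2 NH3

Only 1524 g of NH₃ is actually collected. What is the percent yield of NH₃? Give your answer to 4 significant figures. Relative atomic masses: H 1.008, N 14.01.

68.05 %

M(H2) = 2(1.008) = 2.016 g/mol.
M(NH3) = 14.01 + 3(1.008) = 17.034 g/mol.
n(H2) = 397.60 g / 2.016 g/mol = 197.22 mol.
From the equation the H2:NH3 mole ratio is 3:2, so n(NH3) = 197.22 × 2/3 = 131.48 mol.
Mass of NH3 = 131.48 mol × 17.034 g/mol = 2239.7 g.
This is the theoretical yield. Percent yield = 1524 g / 2239.7 g × 100% = 68.046%.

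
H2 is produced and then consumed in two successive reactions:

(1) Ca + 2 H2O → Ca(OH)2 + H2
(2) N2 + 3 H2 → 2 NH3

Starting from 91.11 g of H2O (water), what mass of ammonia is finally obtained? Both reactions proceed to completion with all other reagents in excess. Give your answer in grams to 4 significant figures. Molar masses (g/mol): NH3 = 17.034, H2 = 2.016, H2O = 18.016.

n(H2O) = 91.110 / 18.016 = 5.0572 mol.
Step 1 gives a 2:1 ratio of H2O to H2, so n(H2) = 2.5286 mol.
In step 2 the H2:NH3 ratio is 3:2, so n(NH3) = 1.6857 mol.
Mass of NH3 = 1.6857 × 17.034 = 28.715 g.

28.71 g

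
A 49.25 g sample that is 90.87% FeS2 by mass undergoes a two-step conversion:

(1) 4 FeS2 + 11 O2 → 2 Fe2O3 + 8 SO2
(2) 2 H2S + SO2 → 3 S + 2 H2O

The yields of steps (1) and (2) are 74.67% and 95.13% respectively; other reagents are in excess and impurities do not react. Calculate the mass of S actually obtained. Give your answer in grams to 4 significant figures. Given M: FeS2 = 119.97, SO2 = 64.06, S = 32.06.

Pure FeS2 = 49.25 × 0.9087 = 44.753 g.
n(FeS2) = 44.753 / 119.97 = 0.37304 mol.
Step 1 (FeS2:SO2 = 4:8): theoretical n(SO2) = 0.74608 mol; at 74.67% yield, n(SO2) = 0.55710 mol.
Step 2 (SO2:S = 1:3): theoretical n(S) = 1.6713 mol, so theoretical mass = 1.6713 × 32.06 = 53.582 g.
At 95.13% yield, actual mass of S = 53.582 × 0.9513 = 50.972 g.

50.97 g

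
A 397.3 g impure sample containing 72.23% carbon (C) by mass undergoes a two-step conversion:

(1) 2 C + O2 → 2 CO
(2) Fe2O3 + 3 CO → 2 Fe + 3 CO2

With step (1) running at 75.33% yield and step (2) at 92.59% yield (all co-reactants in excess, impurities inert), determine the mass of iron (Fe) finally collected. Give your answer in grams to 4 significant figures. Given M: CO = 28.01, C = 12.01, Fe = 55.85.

620.5 g

Pure C = 397.3 × 0.7223 = 286.97 g.
n(C) = 286.97 / 12.01 = 23.894 mol.
Step 1 (C:CO = 2:2): theoretical n(CO) = 23.894 mol; at 75.33% yield, n(CO) = 18.000 mol.
Step 2 (CO:Fe = 3:2): theoretical n(Fe) = 12.000 mol, so theoretical mass = 12.000 × 55.85 = 670.18 g.
At 92.59% yield, actual mass of Fe = 670.18 × 0.9259 = 620.52 g.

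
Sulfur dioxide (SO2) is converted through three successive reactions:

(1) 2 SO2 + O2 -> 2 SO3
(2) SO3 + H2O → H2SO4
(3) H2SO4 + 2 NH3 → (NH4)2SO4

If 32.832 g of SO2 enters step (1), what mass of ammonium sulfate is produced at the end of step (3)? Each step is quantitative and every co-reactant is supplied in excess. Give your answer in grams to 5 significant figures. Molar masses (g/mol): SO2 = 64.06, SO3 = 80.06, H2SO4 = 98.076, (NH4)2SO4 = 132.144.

67.726 g

n(SO2) = 32.832 / 64.06 = 0.512520 mol.
Reaction (1): SO2→SO3 ratio 2:2 ⇒ n(SO3) = 0.512520 mol.
Reaction (2): SO3→H2SO4 ratio 1:1 ⇒ n(H2SO4) = 0.512520 mol.
Reaction (3): H2SO4→(NH4)2SO4 ratio 1:1 ⇒ n((NH4)2SO4) = 0.512520 mol.
Mass of (NH4)2SO4 = 0.512520 × 132.144 = 67.7264 g.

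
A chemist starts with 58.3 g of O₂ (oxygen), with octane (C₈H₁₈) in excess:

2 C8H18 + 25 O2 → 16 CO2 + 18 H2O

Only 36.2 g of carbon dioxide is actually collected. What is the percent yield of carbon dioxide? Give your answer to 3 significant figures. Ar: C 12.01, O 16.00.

70.5 %

M(O2) = 2(16.00) = 32.00 g/mol.
M(CO2) = 12.01 + 2(16.00) = 44.01 g/mol.
n(O2) = 58.30 g / 32.00 g/mol = 1.822 mol.
From the equation the O2:CO2 mole ratio is 25:16, so n(CO2) = 1.822 × 16/25 = 1.166 mol.
Mass of CO2 = 1.166 mol × 44.01 g/mol = 51.32 g.
This is the theoretical yield. Percent yield = 36.2 g / 51.32 g × 100% = 70.54%.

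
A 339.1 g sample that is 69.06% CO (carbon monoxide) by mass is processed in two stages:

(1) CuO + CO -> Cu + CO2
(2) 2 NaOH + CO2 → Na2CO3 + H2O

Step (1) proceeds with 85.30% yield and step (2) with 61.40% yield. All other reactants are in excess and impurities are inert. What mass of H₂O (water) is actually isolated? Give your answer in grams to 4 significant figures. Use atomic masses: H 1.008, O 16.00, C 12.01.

78.89 g

Pure CO = 339.1 × 0.6906 = 234.18 g.
M(CO) = 12.01 + 16.00 = 28.01 g/mol.
M(H2O) = 2(1.008) + 16.00 = 18.016 g/mol.
n(CO) = 234.18 / 28.01 = 8.3607 mol.
Step 1 (CO:CO2 = 1:1): theoretical n(CO2) = 8.3607 mol; at 85.30% yield, n(CO2) = 7.1317 mol.
Step 2 (CO2:H2O = 1:1): theoretical n(H2O) = 7.1317 mol, so theoretical mass = 7.1317 × 18.016 = 128.48 g.
At 61.40% yield, actual mass of H2O = 128.48 × 0.6140 = 78.889 g.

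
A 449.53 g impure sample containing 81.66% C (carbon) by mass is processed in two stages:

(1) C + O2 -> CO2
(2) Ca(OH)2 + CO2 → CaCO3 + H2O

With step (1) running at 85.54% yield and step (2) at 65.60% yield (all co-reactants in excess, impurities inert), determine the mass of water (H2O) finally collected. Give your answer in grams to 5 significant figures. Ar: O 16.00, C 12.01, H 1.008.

309.00 g

Pure C = 449.53 × 0.8166 = 367.086 g.
M(C) = 12.01 g/mol.
M(H2O) = 2(1.008) + 16.00 = 18.016 g/mol.
n(C) = 367.086 / 12.01 = 30.5650 mol.
Step 1 (C:CO2 = 1:1): theoretical n(CO2) = 30.5650 mol; at 85.54% yield, n(CO2) = 26.1453 mol.
Step 2 (CO2:H2O = 1:1): theoretical n(H2O) = 26.1453 mol, so theoretical mass = 26.1453 × 18.016 = 471.034 g.
At 65.60% yield, actual mass of H2O = 471.034 × 0.6560 = 308.999 g.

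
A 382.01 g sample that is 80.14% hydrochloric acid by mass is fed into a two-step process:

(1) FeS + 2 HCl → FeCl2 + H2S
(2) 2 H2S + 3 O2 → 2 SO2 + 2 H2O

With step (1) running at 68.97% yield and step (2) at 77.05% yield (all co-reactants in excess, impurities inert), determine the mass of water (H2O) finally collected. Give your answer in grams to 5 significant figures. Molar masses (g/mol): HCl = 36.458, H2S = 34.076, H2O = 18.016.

40.197 g

Pure HCl = 382.01 × 0.8014 = 306.143 g.
n(HCl) = 306.143 / 36.458 = 8.39714 mol.
Step 1 (HCl:H2S = 2:1): theoretical n(H2S) = 4.19857 mol; at 68.97% yield, n(H2S) = 2.89575 mol.
Step 2 (H2S:H2O = 2:2): theoretical n(H2O) = 2.89575 mol, so theoretical mass = 2.89575 × 18.016 = 52.1699 g.
At 77.05% yield, actual mass of H2O = 52.1699 × 0.7705 = 40.1969 g.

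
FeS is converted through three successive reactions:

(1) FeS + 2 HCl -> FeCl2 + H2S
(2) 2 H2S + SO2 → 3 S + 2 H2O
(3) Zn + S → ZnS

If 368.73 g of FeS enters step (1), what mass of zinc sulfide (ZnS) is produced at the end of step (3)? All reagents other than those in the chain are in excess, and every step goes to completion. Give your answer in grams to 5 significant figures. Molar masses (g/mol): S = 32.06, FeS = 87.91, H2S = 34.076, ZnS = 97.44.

613.05 g

n(FeS) = 368.73 / 87.91 = 4.19440 mol.
Reaction (1): FeS→H2S ratio 1:1 ⇒ n(H2S) = 4.19440 mol.
Reaction (2): H2S→S ratio 2:3 ⇒ n(S) = 6.29161 mol.
Reaction (3): S→ZnS ratio 1:1 ⇒ n(ZnS) = 6.29161 mol.
Mass of ZnS = 6.29161 × 97.44 = 613.054 g.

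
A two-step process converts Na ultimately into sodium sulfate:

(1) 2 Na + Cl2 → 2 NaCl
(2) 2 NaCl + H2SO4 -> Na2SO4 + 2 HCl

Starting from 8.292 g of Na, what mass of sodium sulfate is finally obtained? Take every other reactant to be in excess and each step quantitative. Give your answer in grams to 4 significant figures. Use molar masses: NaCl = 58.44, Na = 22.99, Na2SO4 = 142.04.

25.62 g

n(Na) = 8.2920 / 22.99 = 0.36068 mol.
Step 1 gives a 2:2 ratio of Na to NaCl, so n(NaCl) = 0.36068 mol.
In step 2 the NaCl:Na2SO4 ratio is 2:1, so n(Na2SO4) = 0.18034 mol.
Mass of Na2SO4 = 0.18034 × 142.04 = 25.615 g.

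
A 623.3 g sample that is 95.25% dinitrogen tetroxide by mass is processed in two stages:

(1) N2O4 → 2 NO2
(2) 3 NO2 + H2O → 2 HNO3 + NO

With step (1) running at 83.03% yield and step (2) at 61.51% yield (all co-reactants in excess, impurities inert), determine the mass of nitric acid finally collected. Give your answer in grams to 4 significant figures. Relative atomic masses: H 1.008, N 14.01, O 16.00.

Pure N2O4 = 623.3 × 0.9525 = 593.69 g.
M(N2O4) = 2(14.01) + 4(16.00) = 92.02 g/mol.
M(HNO3) = 1.008 + 14.01 + 3(16.00) = 63.018 g/mol.
n(N2O4) = 593.69 / 92.02 = 6.4518 mol.
Step 1 (N2O4:NO2 = 1:2): theoretical n(NO2) = 12.904 mol; at 83.03% yield, n(NO2) = 10.714 mol.
Step 2 (NO2:HNO3 = 3:2): theoretical n(HNO3) = 7.1426 mol, so theoretical mass = 7.1426 × 63.018 = 450.11 g.
At 61.51% yield, actual mass of HNO3 = 450.11 × 0.6151 = 276.86 g.

276.9 g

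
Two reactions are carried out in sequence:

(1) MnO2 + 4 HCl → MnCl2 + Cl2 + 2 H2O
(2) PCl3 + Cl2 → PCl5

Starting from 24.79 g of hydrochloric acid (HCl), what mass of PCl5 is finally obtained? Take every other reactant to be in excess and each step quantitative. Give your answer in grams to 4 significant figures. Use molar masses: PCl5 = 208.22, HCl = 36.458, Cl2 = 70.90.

n(HCl) = 24.790 / 36.458 = 0.67996 mol.
Step 1 gives a 4:1 ratio of HCl to Cl2, so n(Cl2) = 0.16999 mol.
In step 2 the Cl2:PCl5 ratio is 1:1, so n(PCl5) = 0.16999 mol.
Mass of PCl5 = 0.16999 × 208.22 = 35.395 g.

35.40 g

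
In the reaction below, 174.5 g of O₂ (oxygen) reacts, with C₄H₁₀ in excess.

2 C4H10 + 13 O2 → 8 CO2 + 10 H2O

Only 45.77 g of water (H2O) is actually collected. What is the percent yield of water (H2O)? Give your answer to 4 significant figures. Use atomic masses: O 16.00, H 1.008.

M(O2) = 2(16.00) = 32.00 g/mol.
M(H2O) = 2(1.008) + 16.00 = 18.016 g/mol.
n(O2) = 174.50 g / 32.00 g/mol = 5.4531 mol.
From the equation the O2:H2O mole ratio is 13:10, so n(H2O) = 5.4531 × 10/13 = 4.1947 mol.
Mass of H2O = 4.1947 mol × 18.016 g/mol = 75.572 g.
This is the theoretical yield. Percent yield = 45.77 g / 75.572 g × 100% = 60.565%.

60.56 %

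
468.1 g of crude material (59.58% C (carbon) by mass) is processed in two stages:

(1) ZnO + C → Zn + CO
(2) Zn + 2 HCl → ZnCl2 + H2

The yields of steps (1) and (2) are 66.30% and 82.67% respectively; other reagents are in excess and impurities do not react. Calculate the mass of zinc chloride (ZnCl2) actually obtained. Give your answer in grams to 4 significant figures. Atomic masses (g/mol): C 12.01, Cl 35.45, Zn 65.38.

1735 g

Pure C = 468.1 × 0.5958 = 278.89 g.
M(C) = 12.01 g/mol.
M(ZnCl2) = 65.38 + 2(35.45) = 136.28 g/mol.
n(C) = 278.89 / 12.01 = 23.222 mol.
Step 1 (C:Zn = 1:1): theoretical n(Zn) = 23.222 mol; at 66.30% yield, n(Zn) = 15.396 mol.
Step 2 (Zn:ZnCl2 = 1:1): theoretical n(ZnCl2) = 15.396 mol, so theoretical mass = 15.396 × 136.28 = 2098.2 g.
At 82.67% yield, actual mass of ZnCl2 = 2098.2 × 0.8267 = 1734.6 g.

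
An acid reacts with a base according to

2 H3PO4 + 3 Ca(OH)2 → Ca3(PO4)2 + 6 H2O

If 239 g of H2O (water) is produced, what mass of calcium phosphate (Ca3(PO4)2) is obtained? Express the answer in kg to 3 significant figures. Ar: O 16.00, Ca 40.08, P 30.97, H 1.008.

0.686 kg

M(H2O) = 2(1.008) + 16.00 = 18.016 g/mol.
M(Ca3(PO4)2) = 3(40.08) + 2(30.97) + 8(16.00) = 310.18 g/mol.
n(H2O) = 239.0 g / 18.016 g/mol = 13.27 mol.
From the equation the H2O:Ca3(PO4)2 mole ratio is 6:1, so n(Ca3(PO4)2) = 13.27 × 1/6 = 2.211 mol.
Mass of Ca3(PO4)2 = 2.211 mol × 310.18 g/mol = 685.8 g.
Converting to kg: 685.8 g = 0.686 kg.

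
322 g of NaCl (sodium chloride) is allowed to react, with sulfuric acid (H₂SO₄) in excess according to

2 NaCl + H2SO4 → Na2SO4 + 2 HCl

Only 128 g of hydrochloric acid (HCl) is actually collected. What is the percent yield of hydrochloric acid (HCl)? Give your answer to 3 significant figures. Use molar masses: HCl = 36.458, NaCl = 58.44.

63.7 %

n(NaCl) = 322.0 g / 58.44 g/mol = 5.510 mol.
From the equation the NaCl:HCl mole ratio is 2:2, so n(HCl) = 5.510 × 2/2 = 5.510 mol.
Mass of HCl = 5.510 mol × 36.458 g/mol = 200.9 g.
This is the theoretical yield. Percent yield = 128 g / 200.9 g × 100% = 63.72%.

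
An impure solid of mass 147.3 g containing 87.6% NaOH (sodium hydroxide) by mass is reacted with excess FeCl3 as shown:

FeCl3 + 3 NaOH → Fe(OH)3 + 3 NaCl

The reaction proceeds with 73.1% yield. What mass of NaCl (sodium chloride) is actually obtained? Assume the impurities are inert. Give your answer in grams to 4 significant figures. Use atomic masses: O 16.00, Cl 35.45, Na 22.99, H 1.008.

137.8 g

Pure NaOH available = 147.3 g × 0.876 = 129.03 g.
M(NaOH) = 22.99 + 16.00 + 1.008 = 39.998 g/mol.
M(NaCl) = 22.99 + 35.45 = 58.44 g/mol.
n(NaOH) = 129.03 g / 39.998 g/mol = 3.2260 mol.
From the equation the NaOH:NaCl mole ratio is 3:3, so n(NaCl) = 3.2260 × 3/3 = 3.2260 mol.
Mass of NaCl = 3.2260 mol × 58.44 g/mol = 188.53 g.
Actual mass collected = 188.53 g × 0.731 = 137.81 g.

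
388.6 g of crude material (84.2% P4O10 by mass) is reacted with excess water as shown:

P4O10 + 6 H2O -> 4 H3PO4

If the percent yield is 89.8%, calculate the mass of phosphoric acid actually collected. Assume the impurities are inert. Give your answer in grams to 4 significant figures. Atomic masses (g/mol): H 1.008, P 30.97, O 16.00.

Pure P4O10 available = 388.6 g × 0.842 = 327.20 g.
M(P4O10) = 4(30.97) + 10(16.00) = 283.88 g/mol.
M(H3PO4) = 3(1.008) + 30.97 + 4(16.00) = 97.994 g/mol.
n(P4O10) = 327.20 g / 283.88 g/mol = 1.1526 mol.
From the equation the P4O10:H3PO4 mole ratio is 1:4, so n(H3PO4) = 1.1526 × 4/1 = 4.6104 mol.
Mass of H3PO4 = 4.6104 mol × 97.994 g/mol = 451.79 g.
Actual mass collected = 451.79 g × 0.898 = 405.71 g.

405.7 g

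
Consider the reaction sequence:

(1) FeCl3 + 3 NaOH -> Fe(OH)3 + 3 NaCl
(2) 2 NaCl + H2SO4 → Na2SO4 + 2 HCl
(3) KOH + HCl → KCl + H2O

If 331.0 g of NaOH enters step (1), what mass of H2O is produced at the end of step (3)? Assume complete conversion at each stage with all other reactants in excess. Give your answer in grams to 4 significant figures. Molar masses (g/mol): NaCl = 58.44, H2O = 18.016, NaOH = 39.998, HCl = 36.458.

149.1 g

n(NaOH) = 331.0 / 39.998 = 8.2754 mol.
Reaction (1): NaOH→NaCl ratio 3:3 ⇒ n(NaCl) = 8.2754 mol.
Reaction (2): NaCl→HCl ratio 2:2 ⇒ n(HCl) = 8.2754 mol.
Reaction (3): HCl→H2O ratio 1:1 ⇒ n(H2O) = 8.2754 mol.
Mass of H2O = 8.2754 × 18.016 = 149.09 g.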